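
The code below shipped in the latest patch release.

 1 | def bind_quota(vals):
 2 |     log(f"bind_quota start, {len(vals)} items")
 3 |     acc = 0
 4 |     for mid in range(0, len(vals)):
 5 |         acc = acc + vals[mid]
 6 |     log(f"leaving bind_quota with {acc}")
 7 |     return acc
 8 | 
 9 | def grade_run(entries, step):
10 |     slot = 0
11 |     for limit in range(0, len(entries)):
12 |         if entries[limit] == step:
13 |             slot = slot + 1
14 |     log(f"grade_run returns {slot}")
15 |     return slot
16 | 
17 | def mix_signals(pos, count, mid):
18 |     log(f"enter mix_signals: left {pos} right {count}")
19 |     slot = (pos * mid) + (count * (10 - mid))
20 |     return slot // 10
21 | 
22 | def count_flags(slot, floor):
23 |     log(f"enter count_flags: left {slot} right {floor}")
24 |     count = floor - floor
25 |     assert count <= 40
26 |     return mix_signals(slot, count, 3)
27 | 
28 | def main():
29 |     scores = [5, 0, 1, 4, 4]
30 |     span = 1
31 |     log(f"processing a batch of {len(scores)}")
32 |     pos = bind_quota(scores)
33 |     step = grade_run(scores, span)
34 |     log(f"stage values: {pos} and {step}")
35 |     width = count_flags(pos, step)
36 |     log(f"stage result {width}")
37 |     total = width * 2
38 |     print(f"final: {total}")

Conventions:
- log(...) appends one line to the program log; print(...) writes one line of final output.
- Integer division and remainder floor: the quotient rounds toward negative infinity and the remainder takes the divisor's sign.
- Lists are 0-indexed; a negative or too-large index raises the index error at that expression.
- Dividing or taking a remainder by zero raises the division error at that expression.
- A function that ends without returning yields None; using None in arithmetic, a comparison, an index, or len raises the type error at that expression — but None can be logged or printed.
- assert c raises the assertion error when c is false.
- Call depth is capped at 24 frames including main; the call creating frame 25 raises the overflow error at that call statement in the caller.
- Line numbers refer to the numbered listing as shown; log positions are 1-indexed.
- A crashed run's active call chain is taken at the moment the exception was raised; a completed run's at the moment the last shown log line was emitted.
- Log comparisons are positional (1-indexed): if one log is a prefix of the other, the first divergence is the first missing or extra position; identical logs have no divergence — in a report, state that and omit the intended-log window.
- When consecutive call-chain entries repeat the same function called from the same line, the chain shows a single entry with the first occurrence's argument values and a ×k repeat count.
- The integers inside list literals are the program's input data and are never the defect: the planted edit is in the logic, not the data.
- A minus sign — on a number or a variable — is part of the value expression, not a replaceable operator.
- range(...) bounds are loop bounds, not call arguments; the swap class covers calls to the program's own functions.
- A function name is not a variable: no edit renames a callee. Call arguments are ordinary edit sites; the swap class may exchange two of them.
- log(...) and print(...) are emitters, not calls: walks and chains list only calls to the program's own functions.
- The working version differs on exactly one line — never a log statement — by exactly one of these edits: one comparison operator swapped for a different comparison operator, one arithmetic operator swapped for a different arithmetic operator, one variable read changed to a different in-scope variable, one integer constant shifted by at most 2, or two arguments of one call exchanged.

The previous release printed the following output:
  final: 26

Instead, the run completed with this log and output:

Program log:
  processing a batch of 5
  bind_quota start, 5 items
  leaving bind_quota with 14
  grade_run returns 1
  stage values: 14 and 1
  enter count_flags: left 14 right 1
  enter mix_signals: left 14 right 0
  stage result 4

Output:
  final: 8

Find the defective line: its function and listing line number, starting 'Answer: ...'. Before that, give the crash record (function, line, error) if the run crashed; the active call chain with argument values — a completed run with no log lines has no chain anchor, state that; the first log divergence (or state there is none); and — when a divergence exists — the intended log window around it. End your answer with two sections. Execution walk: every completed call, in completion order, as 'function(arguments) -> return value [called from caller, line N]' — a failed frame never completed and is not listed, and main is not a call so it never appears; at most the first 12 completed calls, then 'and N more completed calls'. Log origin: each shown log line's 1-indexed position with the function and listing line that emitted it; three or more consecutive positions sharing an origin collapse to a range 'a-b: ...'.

Answer: the defect is in count_flags at line 24.
Core observation: Position 7 is the first bad log line: 'enter mix_signals: left 14 right 0' should read 'enter mix_signals: left 14 right 13'.
Call chain: main.
First divergence: position 7 — the shown line 'enter mix_signals: left 14 right 0' should read 'enter mix_signals: left 14 right 13'.
Intended log window:
  5: stage values: 14 and 1
  6: enter count_flags: left 14 right 1
  7: enter mix_signals: left 14 right 13
  8: stage result 13
Execution walk:
  bind_quota([5, 0, 1, 4, 4]) -> 14  [called from main, line 32]
  grade_run([5, 0, 1, 4, 4], 1) -> 1  [called from main, line 33]
  mix_signals(14, 0, 3) -> 4  [called from count_flags, line 26]
  count_flags(14, 1) -> 4  [called from main, line 35]
Log origin:
  1: emitted by main (line 31)
  2: emitted by bind_quota (line 2)
  3: emitted by bind_quota (line 6)
  4: emitted by grade_run (line 14)
  5: emitted by main (line 34)
  6: emitted by count_flags (line 23)
  7: emitted by mix_signals (line 18)
  8: emitted by main (line 36)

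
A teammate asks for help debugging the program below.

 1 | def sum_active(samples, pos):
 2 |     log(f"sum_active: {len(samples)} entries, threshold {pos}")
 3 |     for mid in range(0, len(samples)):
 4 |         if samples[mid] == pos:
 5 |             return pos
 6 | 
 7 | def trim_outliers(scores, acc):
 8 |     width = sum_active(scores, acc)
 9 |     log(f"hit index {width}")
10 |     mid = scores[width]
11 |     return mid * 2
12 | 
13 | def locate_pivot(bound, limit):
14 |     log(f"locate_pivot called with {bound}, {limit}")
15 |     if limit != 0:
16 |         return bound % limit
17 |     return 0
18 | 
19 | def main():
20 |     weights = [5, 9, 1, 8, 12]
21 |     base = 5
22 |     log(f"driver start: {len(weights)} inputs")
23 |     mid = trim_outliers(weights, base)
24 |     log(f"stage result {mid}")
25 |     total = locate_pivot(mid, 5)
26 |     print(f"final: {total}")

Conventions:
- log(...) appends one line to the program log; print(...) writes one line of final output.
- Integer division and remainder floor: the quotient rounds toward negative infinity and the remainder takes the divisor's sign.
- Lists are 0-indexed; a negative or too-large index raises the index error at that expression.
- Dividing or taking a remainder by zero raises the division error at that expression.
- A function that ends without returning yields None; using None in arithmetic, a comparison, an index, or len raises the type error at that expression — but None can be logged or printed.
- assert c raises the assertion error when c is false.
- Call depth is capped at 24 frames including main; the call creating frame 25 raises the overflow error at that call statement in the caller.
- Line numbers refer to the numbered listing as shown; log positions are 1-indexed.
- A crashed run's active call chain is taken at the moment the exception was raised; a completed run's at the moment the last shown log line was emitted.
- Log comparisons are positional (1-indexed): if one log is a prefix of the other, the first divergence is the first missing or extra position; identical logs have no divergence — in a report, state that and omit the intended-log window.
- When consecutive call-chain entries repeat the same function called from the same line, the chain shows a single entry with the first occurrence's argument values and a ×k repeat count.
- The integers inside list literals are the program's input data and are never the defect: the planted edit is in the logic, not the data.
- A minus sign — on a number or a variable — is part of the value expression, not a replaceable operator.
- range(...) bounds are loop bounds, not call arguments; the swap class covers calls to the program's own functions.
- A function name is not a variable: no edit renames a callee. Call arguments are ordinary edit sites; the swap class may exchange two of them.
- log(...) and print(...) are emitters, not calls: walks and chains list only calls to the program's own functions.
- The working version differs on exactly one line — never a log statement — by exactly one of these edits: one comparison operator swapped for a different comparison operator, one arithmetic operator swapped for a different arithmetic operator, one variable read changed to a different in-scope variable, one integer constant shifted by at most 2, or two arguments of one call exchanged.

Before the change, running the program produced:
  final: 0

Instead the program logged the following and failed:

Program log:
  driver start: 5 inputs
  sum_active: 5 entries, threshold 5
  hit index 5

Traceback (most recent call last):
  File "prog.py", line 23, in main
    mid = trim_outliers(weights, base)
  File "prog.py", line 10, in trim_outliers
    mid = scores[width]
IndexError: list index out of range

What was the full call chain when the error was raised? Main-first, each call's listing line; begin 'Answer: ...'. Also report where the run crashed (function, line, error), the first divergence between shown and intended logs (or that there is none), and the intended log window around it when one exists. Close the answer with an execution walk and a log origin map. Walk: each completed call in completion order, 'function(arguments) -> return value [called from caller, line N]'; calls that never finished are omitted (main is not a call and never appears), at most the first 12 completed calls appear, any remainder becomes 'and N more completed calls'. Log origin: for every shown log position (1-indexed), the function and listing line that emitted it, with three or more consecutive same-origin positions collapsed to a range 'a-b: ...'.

Answer: main -> trim_outliers (called at line 23).
Key observation: The earliest visible damage is log position 3 — 'hit index 5' rather than the intended 'hit index 0'.
Crash: trim_outliers, line 10, IndexError.
First divergence: position 3; shown 'hit index 5' vs intended 'hit index 0'.
Intended log window:
  1: driver start: 5 inputs
  2: sum_active: 5 entries, threshold 5
  3: hit index 0
  4: stage result 10
Execution walk:
  sum_active([5, 9, 1, 8, 12], 5) -> 5  [called from trim_outliers, line 8]
Log origins:
  1: logged in main at line 22
  2: logged in sum_active at line 2
  3: logged in trim_outliers at line 9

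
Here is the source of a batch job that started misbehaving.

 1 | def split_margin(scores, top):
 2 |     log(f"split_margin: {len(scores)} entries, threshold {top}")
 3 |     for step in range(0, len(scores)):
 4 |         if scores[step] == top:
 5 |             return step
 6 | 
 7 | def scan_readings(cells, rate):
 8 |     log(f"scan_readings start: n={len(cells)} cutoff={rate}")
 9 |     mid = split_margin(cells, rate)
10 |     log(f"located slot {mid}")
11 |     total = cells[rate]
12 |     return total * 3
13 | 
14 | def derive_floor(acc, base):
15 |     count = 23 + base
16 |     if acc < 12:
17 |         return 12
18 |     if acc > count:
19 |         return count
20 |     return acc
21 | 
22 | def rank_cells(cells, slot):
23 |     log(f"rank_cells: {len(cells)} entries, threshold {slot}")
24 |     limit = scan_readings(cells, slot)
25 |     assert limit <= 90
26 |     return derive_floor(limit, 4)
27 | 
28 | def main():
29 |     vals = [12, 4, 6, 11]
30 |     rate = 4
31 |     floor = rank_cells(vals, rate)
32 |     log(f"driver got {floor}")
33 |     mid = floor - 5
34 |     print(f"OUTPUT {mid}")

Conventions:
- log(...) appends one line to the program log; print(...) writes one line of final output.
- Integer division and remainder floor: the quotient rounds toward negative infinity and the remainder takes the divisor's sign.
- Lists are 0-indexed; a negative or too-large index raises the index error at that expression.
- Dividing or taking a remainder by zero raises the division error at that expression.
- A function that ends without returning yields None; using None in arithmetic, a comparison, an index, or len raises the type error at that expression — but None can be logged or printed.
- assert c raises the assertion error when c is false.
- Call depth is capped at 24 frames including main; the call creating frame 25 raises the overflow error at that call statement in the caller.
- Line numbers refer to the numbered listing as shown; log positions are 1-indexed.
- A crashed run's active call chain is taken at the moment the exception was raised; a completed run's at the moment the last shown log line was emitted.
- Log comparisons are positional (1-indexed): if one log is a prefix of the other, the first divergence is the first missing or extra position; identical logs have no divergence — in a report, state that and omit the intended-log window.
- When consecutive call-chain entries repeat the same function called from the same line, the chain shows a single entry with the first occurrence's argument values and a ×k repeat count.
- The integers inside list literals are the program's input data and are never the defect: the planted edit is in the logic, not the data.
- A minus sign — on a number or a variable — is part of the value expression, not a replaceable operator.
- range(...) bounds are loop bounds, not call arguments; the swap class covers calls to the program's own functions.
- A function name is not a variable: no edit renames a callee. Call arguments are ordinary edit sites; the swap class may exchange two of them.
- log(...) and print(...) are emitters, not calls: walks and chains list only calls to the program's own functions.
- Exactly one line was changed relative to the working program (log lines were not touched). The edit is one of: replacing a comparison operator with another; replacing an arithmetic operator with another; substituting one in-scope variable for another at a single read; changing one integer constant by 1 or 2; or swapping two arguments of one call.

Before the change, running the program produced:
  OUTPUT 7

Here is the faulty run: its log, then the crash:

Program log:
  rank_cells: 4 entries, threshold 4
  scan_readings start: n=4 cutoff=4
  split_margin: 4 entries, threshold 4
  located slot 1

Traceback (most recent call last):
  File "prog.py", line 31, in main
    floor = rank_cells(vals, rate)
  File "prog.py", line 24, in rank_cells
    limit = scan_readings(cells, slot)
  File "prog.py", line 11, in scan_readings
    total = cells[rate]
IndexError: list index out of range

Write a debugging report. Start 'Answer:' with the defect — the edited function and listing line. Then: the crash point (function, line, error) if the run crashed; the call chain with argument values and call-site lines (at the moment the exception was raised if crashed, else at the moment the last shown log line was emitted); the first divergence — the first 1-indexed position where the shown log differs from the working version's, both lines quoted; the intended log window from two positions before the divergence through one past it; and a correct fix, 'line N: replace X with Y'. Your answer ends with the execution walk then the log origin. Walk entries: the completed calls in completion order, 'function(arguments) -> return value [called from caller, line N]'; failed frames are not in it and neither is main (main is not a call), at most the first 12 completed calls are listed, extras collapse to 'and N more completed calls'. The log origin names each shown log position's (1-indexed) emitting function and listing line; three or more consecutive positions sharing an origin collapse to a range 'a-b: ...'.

Answer: the defect is in scan_readings at line 11.
The tell: Only 4 log lines were emitted before the run died; the intended continuation was 'driver got 12'.
Crash: scan_readings, line 11, IndexError.
Call chain: main -> rank_cells([12, 4, 6, 11], 4) (called at line 31) -> scan_readings([12, 4, 6, 11], 4) (called at line 24).
First divergence: position 5; the shown log stops at 4 lines while the working version next logs 'driver got 12'.
Intended log window:
  3: split_margin: 4 entries, threshold 4
  4: located slot 1
  5: driver got 12
Execution walk:
  split_margin([12, 4, 6, 11], 4) -> 1  [called from scan_readings, line 9]
Origin of each log line:
  1: emitted by rank_cells (line 23)
  2: emitted by scan_readings (line 8)
  3: emitted by split_margin (line 2)
  4: emitted by scan_readings (line 10)
A correct fix: line 11: replace `rate` with `mid`.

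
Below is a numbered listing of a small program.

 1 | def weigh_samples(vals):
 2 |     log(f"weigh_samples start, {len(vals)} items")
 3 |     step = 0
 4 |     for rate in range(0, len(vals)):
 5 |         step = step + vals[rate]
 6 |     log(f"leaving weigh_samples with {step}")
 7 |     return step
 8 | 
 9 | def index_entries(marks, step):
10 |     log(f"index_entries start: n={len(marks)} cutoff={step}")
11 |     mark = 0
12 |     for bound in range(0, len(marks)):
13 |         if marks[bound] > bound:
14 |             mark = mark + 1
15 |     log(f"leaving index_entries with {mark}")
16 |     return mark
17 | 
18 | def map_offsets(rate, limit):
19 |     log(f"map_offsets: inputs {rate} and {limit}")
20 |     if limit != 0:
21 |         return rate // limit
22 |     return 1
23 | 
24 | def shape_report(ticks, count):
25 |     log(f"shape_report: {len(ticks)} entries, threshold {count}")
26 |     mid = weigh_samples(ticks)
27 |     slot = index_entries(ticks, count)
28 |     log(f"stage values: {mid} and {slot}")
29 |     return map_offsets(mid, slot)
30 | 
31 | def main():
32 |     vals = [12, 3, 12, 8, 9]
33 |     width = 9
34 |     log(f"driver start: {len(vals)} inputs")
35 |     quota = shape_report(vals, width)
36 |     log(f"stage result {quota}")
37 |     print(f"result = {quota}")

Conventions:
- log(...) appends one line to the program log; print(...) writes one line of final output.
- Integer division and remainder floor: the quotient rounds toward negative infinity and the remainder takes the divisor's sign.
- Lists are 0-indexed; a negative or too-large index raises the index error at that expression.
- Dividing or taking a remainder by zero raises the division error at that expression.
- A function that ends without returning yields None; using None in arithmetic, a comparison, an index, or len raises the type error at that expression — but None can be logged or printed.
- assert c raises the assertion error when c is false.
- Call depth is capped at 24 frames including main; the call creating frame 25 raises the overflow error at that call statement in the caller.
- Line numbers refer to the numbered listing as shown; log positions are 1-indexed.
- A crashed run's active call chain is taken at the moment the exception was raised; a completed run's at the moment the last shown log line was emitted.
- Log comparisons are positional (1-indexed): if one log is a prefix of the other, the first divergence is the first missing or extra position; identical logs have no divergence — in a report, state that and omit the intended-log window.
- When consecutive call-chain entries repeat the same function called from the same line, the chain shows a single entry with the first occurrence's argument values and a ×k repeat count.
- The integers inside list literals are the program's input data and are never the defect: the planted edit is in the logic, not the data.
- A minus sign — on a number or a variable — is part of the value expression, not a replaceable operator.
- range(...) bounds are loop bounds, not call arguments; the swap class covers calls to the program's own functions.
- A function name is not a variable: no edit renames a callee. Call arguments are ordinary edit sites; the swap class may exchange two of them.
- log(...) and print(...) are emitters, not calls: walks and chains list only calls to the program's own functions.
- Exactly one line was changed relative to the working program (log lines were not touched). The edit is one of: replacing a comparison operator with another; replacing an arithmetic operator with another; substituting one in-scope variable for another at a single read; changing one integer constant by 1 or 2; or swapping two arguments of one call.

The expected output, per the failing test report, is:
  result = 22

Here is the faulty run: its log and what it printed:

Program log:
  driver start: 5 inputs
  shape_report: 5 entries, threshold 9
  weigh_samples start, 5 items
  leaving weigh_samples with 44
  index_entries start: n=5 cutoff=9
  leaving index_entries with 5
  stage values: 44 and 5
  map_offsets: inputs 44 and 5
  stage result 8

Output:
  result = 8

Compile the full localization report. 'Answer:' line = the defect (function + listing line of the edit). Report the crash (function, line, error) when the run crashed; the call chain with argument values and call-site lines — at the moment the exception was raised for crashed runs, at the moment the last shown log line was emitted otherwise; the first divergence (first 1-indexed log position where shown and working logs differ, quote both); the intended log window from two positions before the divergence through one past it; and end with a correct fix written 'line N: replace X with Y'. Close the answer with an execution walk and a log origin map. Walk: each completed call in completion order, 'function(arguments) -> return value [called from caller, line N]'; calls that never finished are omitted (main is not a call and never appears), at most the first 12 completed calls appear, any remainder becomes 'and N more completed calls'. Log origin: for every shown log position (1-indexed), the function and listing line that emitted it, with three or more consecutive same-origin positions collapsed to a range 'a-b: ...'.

Answer: the defect is in index_entries at line 13.
Core observation: Log line 6 is where behavior first shows: 'leaving index_entries with 5' appears instead of 'leaving index_entries with 2'.
Call chain: main.
First divergence: position 6 — the shown line 'leaving index_entries with 5' should read 'leaving index_entries with 2'.
Intended log window:
  4: leaving weigh_samples with 44
  5: index_entries start: n=5 cutoff=9
  6: leaving index_entries with 2
  7: stage values: 44 and 2
Execution walk:
  weigh_samples([12, 3, 12, 8, 9]) -> 44  [called from shape_report, line 26]
  index_entries([12, 3, 12, 8, 9], 9) -> 5  [called from shape_report, line 27]
  map_offsets(44, 5) -> 8  [called from shape_report, line 29]
  shape_report([12, 3, 12, 8, 9], 9) -> 8  [called from main, line 35]
Log origin:
  1: logged in main at line 34
  2: logged in shape_report at line 25
  3: logged in weigh_samples at line 2
  4: logged in weigh_samples at line 6
  5: logged in index_entries at line 10
  6: logged in index_entries at line 15
  7: logged in shape_report at line 28
  8: logged in map_offsets at line 19
  9: logged in main at line 36
A correct fix: line 13: replace `marks[bound] > bound` with `marks[bound] > step`.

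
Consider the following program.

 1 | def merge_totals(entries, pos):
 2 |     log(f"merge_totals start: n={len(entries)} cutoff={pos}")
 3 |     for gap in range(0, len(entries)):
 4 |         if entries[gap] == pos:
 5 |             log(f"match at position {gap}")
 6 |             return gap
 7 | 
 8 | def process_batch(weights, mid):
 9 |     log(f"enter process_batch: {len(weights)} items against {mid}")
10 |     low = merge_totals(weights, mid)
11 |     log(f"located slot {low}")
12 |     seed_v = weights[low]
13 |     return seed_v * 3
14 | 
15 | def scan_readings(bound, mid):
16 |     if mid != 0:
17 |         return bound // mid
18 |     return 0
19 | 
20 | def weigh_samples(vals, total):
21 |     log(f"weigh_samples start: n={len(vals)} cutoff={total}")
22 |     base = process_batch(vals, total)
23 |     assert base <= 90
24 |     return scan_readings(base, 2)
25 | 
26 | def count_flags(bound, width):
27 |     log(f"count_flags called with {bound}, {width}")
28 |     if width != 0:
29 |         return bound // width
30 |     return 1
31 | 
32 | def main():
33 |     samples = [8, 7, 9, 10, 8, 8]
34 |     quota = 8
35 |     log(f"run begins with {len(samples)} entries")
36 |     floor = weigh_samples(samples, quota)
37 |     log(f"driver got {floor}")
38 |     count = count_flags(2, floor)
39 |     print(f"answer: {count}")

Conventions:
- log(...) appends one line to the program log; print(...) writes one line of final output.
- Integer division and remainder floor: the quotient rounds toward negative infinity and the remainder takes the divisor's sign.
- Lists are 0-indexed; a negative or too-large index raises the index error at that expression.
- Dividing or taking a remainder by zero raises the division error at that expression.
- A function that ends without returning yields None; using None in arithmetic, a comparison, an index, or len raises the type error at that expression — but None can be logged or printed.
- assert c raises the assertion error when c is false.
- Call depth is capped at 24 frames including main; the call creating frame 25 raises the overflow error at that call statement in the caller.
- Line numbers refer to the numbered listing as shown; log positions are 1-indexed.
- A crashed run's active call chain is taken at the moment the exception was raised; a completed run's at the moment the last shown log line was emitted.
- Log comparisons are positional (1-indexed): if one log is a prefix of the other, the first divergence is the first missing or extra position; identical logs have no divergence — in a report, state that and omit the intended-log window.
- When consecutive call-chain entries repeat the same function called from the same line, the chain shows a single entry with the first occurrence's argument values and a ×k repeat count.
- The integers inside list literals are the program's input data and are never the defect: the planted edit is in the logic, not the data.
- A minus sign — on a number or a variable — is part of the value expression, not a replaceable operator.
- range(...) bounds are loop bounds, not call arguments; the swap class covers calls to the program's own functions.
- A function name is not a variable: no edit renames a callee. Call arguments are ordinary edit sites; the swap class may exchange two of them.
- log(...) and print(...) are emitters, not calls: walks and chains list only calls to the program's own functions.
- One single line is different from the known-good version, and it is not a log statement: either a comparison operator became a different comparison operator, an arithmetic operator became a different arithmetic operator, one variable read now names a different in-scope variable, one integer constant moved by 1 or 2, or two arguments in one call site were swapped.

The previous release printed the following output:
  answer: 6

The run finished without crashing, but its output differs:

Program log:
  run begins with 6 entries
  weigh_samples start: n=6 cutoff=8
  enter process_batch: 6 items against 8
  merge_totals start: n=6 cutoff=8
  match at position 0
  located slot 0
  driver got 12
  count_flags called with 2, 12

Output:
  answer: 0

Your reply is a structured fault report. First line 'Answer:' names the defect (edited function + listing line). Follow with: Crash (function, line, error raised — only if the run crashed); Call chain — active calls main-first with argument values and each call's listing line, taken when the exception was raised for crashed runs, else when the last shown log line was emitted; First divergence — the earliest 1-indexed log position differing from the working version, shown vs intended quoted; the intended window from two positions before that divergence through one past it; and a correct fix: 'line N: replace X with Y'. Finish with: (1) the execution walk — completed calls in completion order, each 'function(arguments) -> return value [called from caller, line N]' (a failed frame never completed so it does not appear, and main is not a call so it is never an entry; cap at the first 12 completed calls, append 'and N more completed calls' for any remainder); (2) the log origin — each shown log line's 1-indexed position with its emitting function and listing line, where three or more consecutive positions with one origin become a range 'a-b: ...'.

Answer: the defect is in main at line 38.
The tell: Position 8 is the first bad log line: 'count_flags called with 2, 12' should read 'count_flags called with 12, 2'.
Call chain: main -> count_flags(2, 12) (called at line 38).
First divergence: position 8; shown 'count_flags called with 2, 12' vs intended 'count_flags called with 12, 2'.
Intended log window:
  6: located slot 0
  7: driver got 12
  8: count_flags called with 12, 2
Execution walk:
  merge_totals([8, 7, 9, 10, 8, 8], 8) -> 0  [called from process_batch, line 10]
  process_batch([8, 7, 9, 10, 8, 8], 8) -> 24  [called from weigh_samples, line 22]
  scan_readings(24, 2) -> 12  [called from weigh_samples, line 24]
  weigh_samples([8, 7, 9, 10, 8, 8], 8) -> 12  [called from main, line 36]
  count_flags(2, 12) -> 0  [called from main, line 38]
Log line origins:
  1: from main, line 35
  2: from weigh_samples, line 21
  3: from process_batch, line 9
  4: from merge_totals, line 2
  5: from merge_totals, line 5
  6: from process_batch, line 11
  7: from main, line 37
  8: from count_flags, line 27
A correct fix: line 38: replace `count_flags(2, floor)` with `count_flags(floor, 2)`.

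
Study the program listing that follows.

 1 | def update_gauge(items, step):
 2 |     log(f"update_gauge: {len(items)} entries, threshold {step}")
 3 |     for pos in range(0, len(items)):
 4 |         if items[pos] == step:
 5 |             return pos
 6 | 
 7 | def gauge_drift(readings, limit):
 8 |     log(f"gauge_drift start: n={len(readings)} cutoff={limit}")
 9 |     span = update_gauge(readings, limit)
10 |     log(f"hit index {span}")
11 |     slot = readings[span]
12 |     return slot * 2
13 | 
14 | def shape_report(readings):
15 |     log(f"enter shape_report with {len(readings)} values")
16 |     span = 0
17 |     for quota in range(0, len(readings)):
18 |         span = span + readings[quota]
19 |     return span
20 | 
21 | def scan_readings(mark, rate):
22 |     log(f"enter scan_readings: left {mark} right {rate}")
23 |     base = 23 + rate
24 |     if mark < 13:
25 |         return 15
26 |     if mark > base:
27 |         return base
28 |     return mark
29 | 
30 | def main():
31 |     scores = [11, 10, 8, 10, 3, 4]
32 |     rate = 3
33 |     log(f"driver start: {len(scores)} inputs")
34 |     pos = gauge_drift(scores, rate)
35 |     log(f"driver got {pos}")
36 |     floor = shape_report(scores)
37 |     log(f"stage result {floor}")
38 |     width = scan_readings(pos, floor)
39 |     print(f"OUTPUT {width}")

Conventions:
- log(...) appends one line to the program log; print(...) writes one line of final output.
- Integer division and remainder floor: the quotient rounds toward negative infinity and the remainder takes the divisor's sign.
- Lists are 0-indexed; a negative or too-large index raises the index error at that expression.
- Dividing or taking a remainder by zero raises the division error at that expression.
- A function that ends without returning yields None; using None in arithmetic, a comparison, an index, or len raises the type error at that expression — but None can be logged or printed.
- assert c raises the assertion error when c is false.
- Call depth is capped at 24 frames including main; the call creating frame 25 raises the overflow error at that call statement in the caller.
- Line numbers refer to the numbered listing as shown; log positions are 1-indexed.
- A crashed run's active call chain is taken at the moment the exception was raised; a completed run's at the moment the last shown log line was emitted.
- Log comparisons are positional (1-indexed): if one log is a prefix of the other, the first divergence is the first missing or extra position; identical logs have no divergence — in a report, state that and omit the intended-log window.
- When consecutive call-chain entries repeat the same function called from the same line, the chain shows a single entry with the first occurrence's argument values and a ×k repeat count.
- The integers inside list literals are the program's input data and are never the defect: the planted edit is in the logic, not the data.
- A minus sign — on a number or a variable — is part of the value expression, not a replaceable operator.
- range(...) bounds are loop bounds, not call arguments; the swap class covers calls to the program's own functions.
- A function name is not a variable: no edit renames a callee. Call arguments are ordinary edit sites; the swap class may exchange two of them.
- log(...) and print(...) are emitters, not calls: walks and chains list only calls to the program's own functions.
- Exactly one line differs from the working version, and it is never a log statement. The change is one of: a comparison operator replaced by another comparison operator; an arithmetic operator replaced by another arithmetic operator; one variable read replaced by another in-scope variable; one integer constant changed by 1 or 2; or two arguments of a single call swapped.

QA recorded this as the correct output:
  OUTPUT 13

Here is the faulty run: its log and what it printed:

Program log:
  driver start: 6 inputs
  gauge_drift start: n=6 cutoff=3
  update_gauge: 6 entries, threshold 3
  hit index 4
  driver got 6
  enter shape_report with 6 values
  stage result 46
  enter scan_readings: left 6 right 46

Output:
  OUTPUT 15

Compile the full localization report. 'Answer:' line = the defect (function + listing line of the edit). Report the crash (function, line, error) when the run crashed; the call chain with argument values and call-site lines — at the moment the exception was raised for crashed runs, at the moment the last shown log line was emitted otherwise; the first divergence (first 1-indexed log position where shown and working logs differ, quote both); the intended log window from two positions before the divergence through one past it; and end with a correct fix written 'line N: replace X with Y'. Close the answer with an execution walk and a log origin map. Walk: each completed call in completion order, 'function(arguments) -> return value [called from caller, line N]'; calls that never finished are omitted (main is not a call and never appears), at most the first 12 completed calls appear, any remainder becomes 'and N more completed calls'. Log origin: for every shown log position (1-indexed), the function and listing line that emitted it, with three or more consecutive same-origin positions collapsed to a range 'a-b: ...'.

Answer: the defect is in scan_readings at line 25.
Key fact: The two runs log identically and part ways only at the printed values.
Call chain: main -> scan_readings(6, 46) (called at line 38).
First divergence: none (the log streams are identical).
Execution walk:
  update_gauge([11, 10, 8, 10, 3, 4], 3) -> 4  [called from gauge_drift, line 9]
  gauge_drift([11, 10, 8, 10, 3, 4], 3) -> 6  [called from main, line 34]
  shape_report([11, 10, 8, 10, 3, 4]) -> 46  [called from main, line 36]
  scan_readings(6, 46) -> 15  [called from main, line 38]
Log origins:
  1: emitted by main (line 33)
  2: emitted by gauge_drift (line 8)
  3: emitted by update_gauge (line 2)
  4: emitted by gauge_drift (line 10)
  5: emitted by main (line 35)
  6: emitted by shape_report (line 15)
  7: emitted by main (line 37)
  8: emitted by scan_readings (line 22)
A correct fix: line 25: replace `15` with `13`.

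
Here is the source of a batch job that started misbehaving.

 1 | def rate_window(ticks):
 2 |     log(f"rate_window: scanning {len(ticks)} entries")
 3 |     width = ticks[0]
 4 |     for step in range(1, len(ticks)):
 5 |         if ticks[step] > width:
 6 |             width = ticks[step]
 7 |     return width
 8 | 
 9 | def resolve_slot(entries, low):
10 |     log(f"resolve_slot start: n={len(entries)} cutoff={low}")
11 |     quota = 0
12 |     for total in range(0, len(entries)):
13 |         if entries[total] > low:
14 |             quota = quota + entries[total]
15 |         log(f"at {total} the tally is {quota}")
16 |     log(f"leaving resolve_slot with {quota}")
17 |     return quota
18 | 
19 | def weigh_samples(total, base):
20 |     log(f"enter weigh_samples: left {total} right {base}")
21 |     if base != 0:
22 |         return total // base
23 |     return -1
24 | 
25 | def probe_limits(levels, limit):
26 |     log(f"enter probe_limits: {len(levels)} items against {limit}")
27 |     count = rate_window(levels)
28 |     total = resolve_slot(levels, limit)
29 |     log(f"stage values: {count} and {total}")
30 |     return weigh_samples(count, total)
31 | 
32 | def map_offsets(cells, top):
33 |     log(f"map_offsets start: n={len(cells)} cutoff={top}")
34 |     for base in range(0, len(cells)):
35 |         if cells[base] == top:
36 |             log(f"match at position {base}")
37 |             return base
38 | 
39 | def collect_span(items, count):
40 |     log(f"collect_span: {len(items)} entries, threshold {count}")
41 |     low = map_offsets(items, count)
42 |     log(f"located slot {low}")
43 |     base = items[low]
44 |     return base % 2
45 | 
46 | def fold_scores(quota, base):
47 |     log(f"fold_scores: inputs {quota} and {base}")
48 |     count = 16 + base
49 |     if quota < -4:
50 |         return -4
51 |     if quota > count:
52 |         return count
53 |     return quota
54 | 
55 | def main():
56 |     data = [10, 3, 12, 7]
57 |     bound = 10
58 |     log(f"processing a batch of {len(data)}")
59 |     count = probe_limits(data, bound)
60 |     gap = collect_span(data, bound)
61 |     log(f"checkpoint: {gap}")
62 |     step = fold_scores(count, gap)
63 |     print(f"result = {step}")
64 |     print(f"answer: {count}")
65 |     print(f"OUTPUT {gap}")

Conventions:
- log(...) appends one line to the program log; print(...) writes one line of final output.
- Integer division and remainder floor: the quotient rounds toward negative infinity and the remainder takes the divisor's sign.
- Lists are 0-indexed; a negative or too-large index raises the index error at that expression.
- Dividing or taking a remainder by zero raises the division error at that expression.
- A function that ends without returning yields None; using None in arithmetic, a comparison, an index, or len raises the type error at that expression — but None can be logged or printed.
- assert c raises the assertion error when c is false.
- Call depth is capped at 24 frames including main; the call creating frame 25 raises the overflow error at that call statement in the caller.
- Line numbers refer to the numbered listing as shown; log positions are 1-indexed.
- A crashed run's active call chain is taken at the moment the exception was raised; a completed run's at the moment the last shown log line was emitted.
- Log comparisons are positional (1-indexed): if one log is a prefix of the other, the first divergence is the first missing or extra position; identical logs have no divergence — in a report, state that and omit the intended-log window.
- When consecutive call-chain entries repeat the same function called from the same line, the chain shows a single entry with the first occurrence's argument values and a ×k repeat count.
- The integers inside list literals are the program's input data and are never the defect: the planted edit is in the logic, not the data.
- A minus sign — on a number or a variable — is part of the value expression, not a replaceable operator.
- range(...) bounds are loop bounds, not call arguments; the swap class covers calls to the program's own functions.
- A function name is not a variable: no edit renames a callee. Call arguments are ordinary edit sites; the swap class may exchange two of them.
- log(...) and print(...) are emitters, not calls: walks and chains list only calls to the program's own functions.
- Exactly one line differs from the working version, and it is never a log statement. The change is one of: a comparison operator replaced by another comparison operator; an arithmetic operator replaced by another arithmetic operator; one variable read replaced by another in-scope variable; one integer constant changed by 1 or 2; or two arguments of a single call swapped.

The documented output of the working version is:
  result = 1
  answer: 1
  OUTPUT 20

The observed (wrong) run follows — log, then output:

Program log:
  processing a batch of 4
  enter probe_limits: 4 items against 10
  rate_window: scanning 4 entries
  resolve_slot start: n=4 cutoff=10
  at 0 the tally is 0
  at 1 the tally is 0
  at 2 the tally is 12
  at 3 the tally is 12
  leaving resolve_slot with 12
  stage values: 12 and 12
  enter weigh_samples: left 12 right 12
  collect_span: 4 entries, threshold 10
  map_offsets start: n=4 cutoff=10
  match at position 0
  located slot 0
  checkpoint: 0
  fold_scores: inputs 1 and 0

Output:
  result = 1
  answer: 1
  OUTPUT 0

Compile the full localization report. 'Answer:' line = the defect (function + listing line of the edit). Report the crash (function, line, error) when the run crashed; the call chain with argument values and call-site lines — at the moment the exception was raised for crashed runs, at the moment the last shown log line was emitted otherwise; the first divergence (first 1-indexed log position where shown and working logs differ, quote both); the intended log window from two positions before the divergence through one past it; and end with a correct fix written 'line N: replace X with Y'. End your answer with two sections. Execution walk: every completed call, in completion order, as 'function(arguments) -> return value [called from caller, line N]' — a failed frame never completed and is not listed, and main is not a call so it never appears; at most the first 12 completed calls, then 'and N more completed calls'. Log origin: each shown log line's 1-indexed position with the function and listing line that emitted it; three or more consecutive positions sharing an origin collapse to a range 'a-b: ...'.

Answer: the defect is in collect_span at line 44.
Core observation: Position 16 is the first bad log line: 'checkpoint: 0' should read 'checkpoint: 20'.
Call chain: main -> fold_scores(1, 0) (called at line 62).
First divergence: position 16 — the shown line 'checkpoint: 0' should read 'checkpoint: 20'.
Intended log window:
  14: match at position 0
  15: located slot 0
  16: checkpoint: 20
  17: fold_scores: inputs 1 and 20
Execution walk:
  rate_window([10, 3, 12, 7]) -> 12  [called from probe_limits, line 27]
  resolve_slot([10, 3, 12, 7], 10) -> 12  [called from probe_limits, line 28]
  weigh_samples(12, 12) -> 1  [called from probe_limits, line 30]
  probe_limits([10, 3, 12, 7], 10) -> 1  [called from main, line 59]
  map_offsets([10, 3, 12, 7], 10) -> 0  [called from collect_span, line 41]
  collect_span([10, 3, 12, 7], 10) -> 0  [called from main, line 60]
  fold_scores(1, 0) -> 1  [called from main, line 62]
Origin of each log line:
  1: logged in main at line 58
  2: logged in probe_limits at line 26
  3: logged in rate_window at line 2
  4: logged in resolve_slot at line 10
  5-8: logged in resolve_slot at line 15
  9: logged in resolve_slot at line 16
  10: logged in probe_limits at line 29
  11: logged in weigh_samples at line 20
  12: logged in collect_span at line 40
  13: logged in map_offsets at line 33
  14: logged in map_offsets at line 36
  15: logged in collect_span at line 42
  16: logged in main at line 61
  17: logged in fold_scores at line 47
A correct fix: line 44: replace `%` with `*`.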